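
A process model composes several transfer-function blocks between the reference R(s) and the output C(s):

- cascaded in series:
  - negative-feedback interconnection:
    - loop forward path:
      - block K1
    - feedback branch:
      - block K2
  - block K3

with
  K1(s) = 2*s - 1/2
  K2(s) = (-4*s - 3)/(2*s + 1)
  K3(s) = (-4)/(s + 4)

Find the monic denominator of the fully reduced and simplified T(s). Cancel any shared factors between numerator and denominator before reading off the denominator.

1. apply the feedback formula to K1, K2, giving (-8*s^2 - 2*s + 1)/(16*s^2 + 4*s - 5)
2. cascade [K1/(1+K1*K2)], K3, giving (32*s^2 + 8*s - 4)/(16*s^3 + 68*s^2 + 11*s - 20)
T(s) is the step-2 result (common factors already cancelled). Leading coefficient of the denominator: 16. Divide through by 16 for the monic polynomial.

Therefore the answer is s^3 + 17*s^2/4 + 11*s/16 - 5/4.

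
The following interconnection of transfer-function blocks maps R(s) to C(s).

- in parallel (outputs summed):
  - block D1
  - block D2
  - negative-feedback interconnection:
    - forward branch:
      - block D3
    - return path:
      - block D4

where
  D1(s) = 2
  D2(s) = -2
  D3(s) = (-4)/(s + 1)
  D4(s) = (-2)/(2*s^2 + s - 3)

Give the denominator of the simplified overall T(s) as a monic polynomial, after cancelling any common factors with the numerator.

1. reduce the feedback loop with forward D3 and return D4 gives (-8*s^2 - 4*s + 12)/(2*s^3 + 3*s^2 - 2*s + 5)
2. reduce the parallel group D1, D2, [D3/(1+D3*D4)] gives (-8*s^2 - 4*s + 12)/(2*s^3 + 3*s^2 - 2*s + 5)
No further cancellation is possible in the step-2 result, so that is T(s). Its denominator becomes monic after dividing by the leading coefficient 2.

Therefore the answer is s^3 + 3*s^2/2 - s + 5/2.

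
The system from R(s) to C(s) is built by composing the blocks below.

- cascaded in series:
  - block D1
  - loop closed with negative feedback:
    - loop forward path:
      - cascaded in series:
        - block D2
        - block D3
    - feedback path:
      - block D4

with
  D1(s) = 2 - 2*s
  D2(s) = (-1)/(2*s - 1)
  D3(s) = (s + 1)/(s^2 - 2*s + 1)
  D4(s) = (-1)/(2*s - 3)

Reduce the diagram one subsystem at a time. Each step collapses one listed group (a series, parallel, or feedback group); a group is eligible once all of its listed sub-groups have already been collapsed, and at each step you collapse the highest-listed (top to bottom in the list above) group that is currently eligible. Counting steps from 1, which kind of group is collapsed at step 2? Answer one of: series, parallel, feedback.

Step 1 - multiply D2, D3 (series)
Step 2 - reduce the feedback loop with forward (D2*D3) and return D4
Step 3 - combine D1, [(D2*D3)/(1+(D2*D3)*D4)] in series
At step 2 the group reduced is feedback.

Answer: feedback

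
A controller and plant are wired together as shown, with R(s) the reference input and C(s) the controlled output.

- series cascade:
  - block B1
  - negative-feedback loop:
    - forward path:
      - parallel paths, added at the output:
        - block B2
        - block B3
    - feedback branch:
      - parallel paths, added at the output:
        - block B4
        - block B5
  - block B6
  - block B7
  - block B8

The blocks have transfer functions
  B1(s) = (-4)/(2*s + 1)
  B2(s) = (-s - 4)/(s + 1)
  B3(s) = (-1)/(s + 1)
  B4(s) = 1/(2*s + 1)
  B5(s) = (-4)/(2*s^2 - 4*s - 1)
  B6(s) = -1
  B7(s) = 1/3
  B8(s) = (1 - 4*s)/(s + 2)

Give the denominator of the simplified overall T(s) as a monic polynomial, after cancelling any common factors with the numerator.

First reduce the diagram to T(s).

[1] add B2, B3 (parallel) gives (-s - 5)/(s + 1)
[2] combine B4, B5 in parallel gives (2*s^2 - 12*s - 5)/(4*s^3 - 6*s^2 - 6*s - 1)
[3] collapse the loop ((B2+B3) forward, (B4+B5) return) gives (-4*s^4 - 14*s^3 + 36*s^2 + 31*s + 5)/(4*s^4 - 4*s^3 - 10*s^2 + 58*s + 24)
[4] cascade B1, [(B2+B3)/(1+(B2+B3)*(B4+B5))], B6, B7, B8 gives (16*s^4 + 44*s^3 - 180*s^2 + 2*s + 10)/(6*s^5 + 6*s^4 - 27*s^3 + 57*s^2 + 210*s + 72)
The result of step 4 is T(s) in lowest terms. Its denominator has leading coefficient 6; dividing the denominator through by 6 makes it monic.

Answer: s^5 + s^4 - 9*s^3/2 + 19*s^2/2 + 35*s + 12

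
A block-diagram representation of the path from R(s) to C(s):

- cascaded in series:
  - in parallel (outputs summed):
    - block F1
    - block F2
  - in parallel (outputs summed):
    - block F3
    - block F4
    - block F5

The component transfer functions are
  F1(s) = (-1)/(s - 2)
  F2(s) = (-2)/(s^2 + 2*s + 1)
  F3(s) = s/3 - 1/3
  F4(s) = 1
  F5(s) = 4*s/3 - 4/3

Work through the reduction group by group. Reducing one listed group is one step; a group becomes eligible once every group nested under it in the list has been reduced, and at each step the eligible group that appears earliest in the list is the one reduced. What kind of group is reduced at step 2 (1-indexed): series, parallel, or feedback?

The answer is parallel.

Reasoning:
Step 1. parallel reduction of F1, F2
Step 2. sum the parallel branches F3, F4, F5
Step 3. multiply (F1+F2), (F3+F4+F5) (series)
The group at step 2 is a parallel group.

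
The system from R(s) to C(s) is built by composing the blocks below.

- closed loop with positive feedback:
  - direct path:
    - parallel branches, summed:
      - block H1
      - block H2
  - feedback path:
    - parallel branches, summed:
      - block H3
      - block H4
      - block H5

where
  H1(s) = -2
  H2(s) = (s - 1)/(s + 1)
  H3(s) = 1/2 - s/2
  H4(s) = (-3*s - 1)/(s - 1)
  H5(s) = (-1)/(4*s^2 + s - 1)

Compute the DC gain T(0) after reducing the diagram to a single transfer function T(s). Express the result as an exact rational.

Reducing step by step:

Step 1 - combine H1, H2 in parallel = (-s - 3)/(s + 1)
Step 2 - sum the parallel branches H3, H4, H5 = (-4*s^4 - 17*s^3 - 15*s^2 - s + 5)/(8*s^3 - 6*s^2 - 4*s + 2)
Step 3 - reduce the feedback loop with forward (H1+H2) and return (H3+H4+H5) = (8*s^4 + 18*s^3 - 22*s^2 - 10*s + 6)/(4*s^5 + 21*s^4 + 64*s^3 + 56*s^2 - 17)
Step 3 gives the overall T(s). Then T(0) = 6/(-17) = -6/17.

Answer: -6/17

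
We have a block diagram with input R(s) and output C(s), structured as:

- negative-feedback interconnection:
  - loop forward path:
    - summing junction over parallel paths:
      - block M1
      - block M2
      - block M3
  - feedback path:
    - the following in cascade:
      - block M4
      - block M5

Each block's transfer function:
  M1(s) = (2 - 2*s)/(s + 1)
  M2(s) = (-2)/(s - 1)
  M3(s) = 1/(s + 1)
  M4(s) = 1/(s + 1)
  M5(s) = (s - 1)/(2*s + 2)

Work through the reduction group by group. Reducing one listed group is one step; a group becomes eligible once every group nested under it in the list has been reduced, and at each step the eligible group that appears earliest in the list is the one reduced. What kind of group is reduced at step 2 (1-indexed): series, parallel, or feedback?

The answer is series.

Reasoning:
Step 1: add M1, M2, M3 (parallel)
Step 2: series reduction of M4, M5
Step 3: collapse the loop ((M1+M2+M3) forward, (M4*M5) return)
So the answer for step 2 is series.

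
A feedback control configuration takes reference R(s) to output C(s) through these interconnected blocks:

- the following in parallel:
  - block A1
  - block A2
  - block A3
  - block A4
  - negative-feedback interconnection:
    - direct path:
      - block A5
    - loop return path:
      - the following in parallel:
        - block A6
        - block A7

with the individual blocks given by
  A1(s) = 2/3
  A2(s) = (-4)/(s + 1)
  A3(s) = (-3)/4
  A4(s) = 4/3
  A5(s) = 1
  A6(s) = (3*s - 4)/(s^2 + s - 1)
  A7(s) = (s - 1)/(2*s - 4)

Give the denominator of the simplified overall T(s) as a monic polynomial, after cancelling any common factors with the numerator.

First reduce the diagram to T(s).

Step 1 - sum the parallel branches A6, A7 gives (s^3 + 6*s^2 - 22*s + 17)/(2*s^3 - 2*s^2 - 6*s + 4)
Step 2 - apply the feedback formula to A5, (A6+A7) gives (2*s^3 - 2*s^2 - 6*s + 4)/(3*s^3 + 4*s^2 - 28*s + 21)
Step 3 - add A1, A2, A3, A4, [A5/(1+A5*(A6+A7))] (parallel) gives (23*s^4 - 13*s^3 - 216*s^2 + 405*s - 215)/(12*s^4 + 28*s^3 - 96*s^2 - 28*s + 84)
That last expression is T(s), already simplified. Scaling its denominator by 1/12 (the reciprocal of the leading coefficient) yields the monic denominator.

Answer: s^4 + 7*s^3/3 - 8*s^2 - 7*s/3 + 7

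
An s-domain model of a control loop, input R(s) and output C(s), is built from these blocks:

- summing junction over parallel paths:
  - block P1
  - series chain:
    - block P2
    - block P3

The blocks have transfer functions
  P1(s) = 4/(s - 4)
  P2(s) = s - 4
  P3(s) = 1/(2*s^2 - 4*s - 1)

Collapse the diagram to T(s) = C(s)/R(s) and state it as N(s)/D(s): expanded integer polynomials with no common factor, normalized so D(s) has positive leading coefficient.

First reduce the diagram to T(s).

(1) series reduction of P2, P3; result (s - 4)/(2*s^2 - 4*s - 1)
(2) add P1, (P2*P3) (parallel), giving the overall T(s)

Answer: (9*s^2 - 24*s + 12)/(2*s^3 - 12*s^2 + 15*s + 4)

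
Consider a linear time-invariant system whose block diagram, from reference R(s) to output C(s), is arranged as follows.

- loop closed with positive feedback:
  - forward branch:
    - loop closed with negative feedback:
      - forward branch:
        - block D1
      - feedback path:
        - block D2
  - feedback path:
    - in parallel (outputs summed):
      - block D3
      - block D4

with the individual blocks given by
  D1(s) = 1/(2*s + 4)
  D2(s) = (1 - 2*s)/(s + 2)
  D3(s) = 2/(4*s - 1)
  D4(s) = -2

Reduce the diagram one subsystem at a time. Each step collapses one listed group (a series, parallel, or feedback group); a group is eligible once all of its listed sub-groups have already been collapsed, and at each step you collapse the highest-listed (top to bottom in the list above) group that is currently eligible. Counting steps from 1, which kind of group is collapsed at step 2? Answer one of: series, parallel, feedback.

The answer is parallel.

Reasoning:
Step 1 - collapse the loop (D1 forward, D2 return)
Step 2 - parallel reduction of D3, D4
Step 3 - apply the feedback formula to [D1/(1+D1*D2)], (D3+D4)
Step 2: parallel.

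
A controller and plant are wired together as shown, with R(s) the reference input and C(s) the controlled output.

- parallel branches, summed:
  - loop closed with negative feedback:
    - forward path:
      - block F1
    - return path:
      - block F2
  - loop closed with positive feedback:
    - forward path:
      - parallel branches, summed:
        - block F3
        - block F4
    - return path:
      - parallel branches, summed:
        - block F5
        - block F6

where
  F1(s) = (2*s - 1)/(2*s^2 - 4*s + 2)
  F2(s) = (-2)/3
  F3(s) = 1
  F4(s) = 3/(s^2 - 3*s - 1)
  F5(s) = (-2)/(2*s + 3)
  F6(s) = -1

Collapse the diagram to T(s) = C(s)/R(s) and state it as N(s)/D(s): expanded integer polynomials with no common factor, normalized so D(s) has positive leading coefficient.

1. apply the feedback formula to F1, F2 -> (6*s - 3)/(6*s^2 - 16*s + 8)
2. reduce the parallel group F3, F4 -> (s^2 - 3*s + 2)/(s^2 - 3*s - 1)
3. reduce the parallel group F5, F6 -> (-2*s - 5)/(2*s + 3)
4. collapse the loop ((F3+F4) forward, (F5+F6) return) -> (2*s^3 - 3*s^2 - 5*s + 6)/(4*s^3 - 4*s^2 - 22*s + 7)
5. combine [F1/(1+F1*F2)], [(F3+F4)/(1-(F3+F4)*(F5+F6))] in parallel - this is the overall T(s), already in the required normalized form

Therefore the answer is (12*s^5 - 26*s^4 - 2*s^3 - 28*s^2 - 28*s + 27)/(24*s^5 - 88*s^4 - 36*s^3 + 362*s^2 - 288*s + 56).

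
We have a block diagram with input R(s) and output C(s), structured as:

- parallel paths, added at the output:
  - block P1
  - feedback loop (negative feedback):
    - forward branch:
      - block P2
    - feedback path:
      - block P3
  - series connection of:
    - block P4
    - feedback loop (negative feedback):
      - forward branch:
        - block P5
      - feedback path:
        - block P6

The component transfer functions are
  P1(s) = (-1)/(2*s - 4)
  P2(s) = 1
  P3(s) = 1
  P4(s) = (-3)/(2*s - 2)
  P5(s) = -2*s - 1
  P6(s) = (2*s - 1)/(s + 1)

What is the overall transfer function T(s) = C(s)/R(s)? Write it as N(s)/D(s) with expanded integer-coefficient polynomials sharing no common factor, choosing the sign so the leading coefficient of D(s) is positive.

The answer is (4*s^4 - 23*s^3 + 17*s^2 + 20*s)/(8*s^4 - 26*s^3 + 18*s^2 + 8*s - 8).

Reasoning:
[1] feedback reduction of P2, P3: 1/2
[2] reduce the feedback loop with forward P5 and return P6: (2*s^2 + 3*s + 1)/(4*s^2 - s - 2)
[3] multiply P4, [P5/(1+P5*P6)] (series): (-6*s^2 - 9*s - 3)/(8*s^3 - 10*s^2 - 2*s + 4)
[4] reduce the parallel group P1, [P2/(1+P2*P3)], (P4*[P5/(1+P5*P6)]), giving the overall T(s)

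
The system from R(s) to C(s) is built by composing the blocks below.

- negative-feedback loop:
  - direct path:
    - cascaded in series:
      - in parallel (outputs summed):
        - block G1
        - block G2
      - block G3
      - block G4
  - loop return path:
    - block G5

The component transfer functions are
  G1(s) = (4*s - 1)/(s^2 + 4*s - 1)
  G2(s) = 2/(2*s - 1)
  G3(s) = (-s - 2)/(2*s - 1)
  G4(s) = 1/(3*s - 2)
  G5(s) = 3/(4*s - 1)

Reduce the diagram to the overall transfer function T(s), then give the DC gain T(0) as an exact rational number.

1. parallel reduction of G1, G2; result (10*s^2 + 2*s - 1)/(2*s^3 + 7*s^2 - 6*s + 1)
2. cascade (G1+G2), G3, G4; result (-10*s^3 - 22*s^2 - 3*s + 2)/(12*s^5 + 28*s^4 - 81*s^3 + 62*s^2 - 19*s + 2)
3. close the feedback loop around ((G1+G2)*G3*G4), G5; result (-40*s^4 - 78*s^3 + 10*s^2 + 11*s - 2)/(48*s^6 + 100*s^5 - 352*s^4 + 299*s^3 - 204*s^2 + 18*s + 4)
Step 3 gives the overall T(s). Then T(0) = -2/4 = -1/2.

Hence the answer: -1/2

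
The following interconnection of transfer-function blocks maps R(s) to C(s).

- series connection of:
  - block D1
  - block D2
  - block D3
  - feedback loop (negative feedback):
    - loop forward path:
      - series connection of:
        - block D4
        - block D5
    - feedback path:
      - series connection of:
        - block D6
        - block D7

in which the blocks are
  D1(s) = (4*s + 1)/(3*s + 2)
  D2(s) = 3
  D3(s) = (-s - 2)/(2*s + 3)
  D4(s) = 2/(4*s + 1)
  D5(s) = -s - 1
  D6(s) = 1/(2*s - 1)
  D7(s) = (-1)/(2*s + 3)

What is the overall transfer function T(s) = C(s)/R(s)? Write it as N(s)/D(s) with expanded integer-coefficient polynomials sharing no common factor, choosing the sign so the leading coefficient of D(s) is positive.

1. reduce the series chain D4, D5 -> (-2*s - 2)/(4*s + 1)
2. reduce the series chain D6, D7 -> (-1)/(4*s^2 + 4*s - 3)
3. apply the feedback formula to (D4*D5), (D6*D7) -> (-8*s^3 - 16*s^2 - 2*s + 6)/(16*s^3 + 20*s^2 - 6*s - 1)
4. combine D1, D2, D3, [(D4*D5)/(1+(D4*D5)*(D6*D7))] in series: this yields T(s), and no further normalization is needed

Hence the answer: (48*s^4 + 132*s^3 + 54*s^2 - 42*s - 12)/(48*s^4 + 92*s^3 + 22*s^2 - 15*s - 2)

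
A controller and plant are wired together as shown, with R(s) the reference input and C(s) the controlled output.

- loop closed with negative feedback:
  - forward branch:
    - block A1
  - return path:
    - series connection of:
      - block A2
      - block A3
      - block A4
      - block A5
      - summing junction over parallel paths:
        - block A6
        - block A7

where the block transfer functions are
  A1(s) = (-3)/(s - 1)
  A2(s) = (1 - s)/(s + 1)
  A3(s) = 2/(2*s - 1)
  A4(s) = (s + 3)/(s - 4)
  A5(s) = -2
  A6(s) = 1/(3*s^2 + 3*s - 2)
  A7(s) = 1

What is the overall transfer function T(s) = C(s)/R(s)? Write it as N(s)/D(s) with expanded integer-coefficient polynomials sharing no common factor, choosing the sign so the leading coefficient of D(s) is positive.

Step 1 - add A6, A7 (parallel) -> (3*s^2 + 3*s - 1)/(3*s^2 + 3*s - 2)
Step 2 - multiply A2, A3, A4, A5, (A6+A7) (series) -> (12*s^4 + 36*s^3 - 16*s^2 - 44*s + 12)/(6*s^5 - 15*s^4 - 40*s^3 + 11*s^2 + 22*s - 8)
Step 3 - feedback reduction of A1, (A2*A3*A4*A5*(A6+A7)) - this is the overall T(s), already in the required normalized form

Therefore the answer is (-18*s^5 + 45*s^4 + 120*s^3 - 33*s^2 - 66*s + 24)/(6*s^6 - 21*s^5 - 61*s^4 - 57*s^3 + 59*s^2 + 102*s - 28).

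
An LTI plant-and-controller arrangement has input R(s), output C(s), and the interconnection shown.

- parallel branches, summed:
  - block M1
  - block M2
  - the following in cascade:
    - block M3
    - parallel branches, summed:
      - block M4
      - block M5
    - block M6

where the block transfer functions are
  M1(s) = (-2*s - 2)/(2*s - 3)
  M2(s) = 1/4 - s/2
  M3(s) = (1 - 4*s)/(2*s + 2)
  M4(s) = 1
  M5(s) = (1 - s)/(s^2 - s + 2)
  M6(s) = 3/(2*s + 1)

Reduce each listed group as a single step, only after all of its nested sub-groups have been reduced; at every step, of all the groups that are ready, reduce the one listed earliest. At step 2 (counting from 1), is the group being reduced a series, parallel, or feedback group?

(1) reduce the parallel group M4, M5
(2) multiply M3, (M4+M5), M6 (series)
(3) reduce the parallel group M1, M2, (M3*(M4+M5)*M6)
Step 2: series.

Final answer: series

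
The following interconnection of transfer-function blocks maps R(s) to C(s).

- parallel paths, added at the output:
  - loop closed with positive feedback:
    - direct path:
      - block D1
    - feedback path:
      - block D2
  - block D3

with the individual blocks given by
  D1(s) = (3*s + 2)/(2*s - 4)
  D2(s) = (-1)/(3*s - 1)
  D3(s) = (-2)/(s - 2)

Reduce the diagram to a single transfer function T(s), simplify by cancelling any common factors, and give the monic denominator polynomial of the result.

1. feedback reduction of D1, D2; result (9*s^2 + 3*s - 2)/(6*s^2 - 11*s + 6)
2. parallel reduction of [D1/(1-D1*D2)], D3; result (9*s^3 - 27*s^2 + 14*s - 8)/(6*s^3 - 23*s^2 + 28*s - 12)
Step 2 gives the fully reduced T(s), with no common factor left to cancel. The denominator's leading coefficient is 6, so divide each of its coefficients by 6 to get the monic form.

Hence the answer: s^3 - 23*s^2/6 + 14*s/3 - 2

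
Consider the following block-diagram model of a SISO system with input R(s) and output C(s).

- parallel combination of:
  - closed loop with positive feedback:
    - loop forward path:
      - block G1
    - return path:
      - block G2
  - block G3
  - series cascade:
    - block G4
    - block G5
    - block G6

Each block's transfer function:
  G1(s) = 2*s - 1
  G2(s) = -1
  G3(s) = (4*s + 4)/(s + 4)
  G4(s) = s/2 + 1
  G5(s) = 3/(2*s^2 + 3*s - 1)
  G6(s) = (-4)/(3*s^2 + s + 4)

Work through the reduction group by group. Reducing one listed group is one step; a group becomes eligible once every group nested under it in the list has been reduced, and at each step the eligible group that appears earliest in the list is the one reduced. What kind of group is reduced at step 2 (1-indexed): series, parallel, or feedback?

Step 1: close the feedback loop around G1, G2
Step 2: cascade G4, G5, G6
Step 3: sum the parallel branches [G1/(1-G1*G2)], G3, (G4*G5*G6)
The group at step 2 is a series group.

Therefore the answer is series.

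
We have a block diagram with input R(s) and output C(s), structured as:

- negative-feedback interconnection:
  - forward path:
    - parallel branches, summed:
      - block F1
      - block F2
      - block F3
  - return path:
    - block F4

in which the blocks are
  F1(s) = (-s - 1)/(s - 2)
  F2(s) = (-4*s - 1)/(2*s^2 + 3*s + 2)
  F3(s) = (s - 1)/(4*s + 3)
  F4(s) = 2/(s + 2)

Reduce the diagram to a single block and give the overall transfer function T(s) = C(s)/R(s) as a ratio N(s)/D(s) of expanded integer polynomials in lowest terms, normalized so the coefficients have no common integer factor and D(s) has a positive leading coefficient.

Step 1: combine F1, F2, F3 in parallel = (-6*s^4 - 45*s^3 - 22*s^2 + 6*s + 4)/(8*s^4 + 2*s^3 - 19*s^2 - 28*s - 12)
Step 2: feedback reduction of (F1+F2+F3), F4, which is the overall transfer function T(s) = C(s)/R(s) in lowest terms

Answer: (-6*s^5 - 57*s^4 - 112*s^3 - 38*s^2 + 16*s + 8)/(8*s^5 + 6*s^4 - 105*s^3 - 110*s^2 - 56*s - 16)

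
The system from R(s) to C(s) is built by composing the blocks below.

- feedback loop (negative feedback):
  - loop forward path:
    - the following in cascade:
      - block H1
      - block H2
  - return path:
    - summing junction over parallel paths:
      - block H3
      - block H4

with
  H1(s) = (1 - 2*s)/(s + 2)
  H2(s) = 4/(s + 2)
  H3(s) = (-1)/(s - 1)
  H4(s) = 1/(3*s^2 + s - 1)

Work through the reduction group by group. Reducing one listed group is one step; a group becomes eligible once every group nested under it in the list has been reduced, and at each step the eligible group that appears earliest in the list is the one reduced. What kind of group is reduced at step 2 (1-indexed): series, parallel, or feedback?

(1) cascade H1, H2
(2) reduce the parallel group H3, H4
(3) collapse the loop ((H1*H2) forward, (H3+H4) return)
So the answer for step 2 is parallel.

Final answer: parallel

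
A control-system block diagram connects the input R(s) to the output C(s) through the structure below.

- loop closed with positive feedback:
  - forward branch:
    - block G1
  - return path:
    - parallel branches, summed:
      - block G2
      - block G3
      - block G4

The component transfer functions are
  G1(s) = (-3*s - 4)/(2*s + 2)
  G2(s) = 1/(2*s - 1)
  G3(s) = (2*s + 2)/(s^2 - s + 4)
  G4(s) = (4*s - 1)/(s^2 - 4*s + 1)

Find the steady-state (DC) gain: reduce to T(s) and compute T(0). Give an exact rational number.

Answer: 1

Working:
1. combine G2, G3, G4 in parallel gives (13*s^4 - 33*s^3 + 42*s^2 - 32*s + 6)/(2*s^5 - 11*s^4 + 23*s^3 - 43*s^2 + 25*s - 4)
2. collapse the loop (G1 forward, (G2+G3+G4) return) gives (-6*s^6 + 25*s^5 - 25*s^4 + 37*s^3 + 97*s^2 - 88*s + 16)/(4*s^6 + 21*s^5 - 23*s^4 - 46*s^3 + 36*s^2 - 68*s + 16)
Evaluating the step-2 result (the overall T(s)) at s = 0 gives T(0) = 16/16 = 1.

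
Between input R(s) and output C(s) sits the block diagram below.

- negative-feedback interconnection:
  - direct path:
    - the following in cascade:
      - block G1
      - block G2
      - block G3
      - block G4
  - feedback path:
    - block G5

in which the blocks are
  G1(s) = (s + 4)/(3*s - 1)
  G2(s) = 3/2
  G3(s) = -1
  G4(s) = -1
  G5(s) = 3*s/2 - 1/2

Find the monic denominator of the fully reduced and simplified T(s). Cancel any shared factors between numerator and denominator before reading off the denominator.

Step 1: series reduction of G1, G2, G3, G4 -> (3*s + 12)/(6*s - 2)
Step 2: apply the feedback formula to (G1*G2*G3*G4), G5 -> (6*s + 24)/(9*s^2 + 45*s - 16)
That last expression is T(s), already simplified. Scaling its denominator by 1/9 (the reciprocal of the leading coefficient) yields the monic denominator.

Final answer: s^2 + 5*s - 16/9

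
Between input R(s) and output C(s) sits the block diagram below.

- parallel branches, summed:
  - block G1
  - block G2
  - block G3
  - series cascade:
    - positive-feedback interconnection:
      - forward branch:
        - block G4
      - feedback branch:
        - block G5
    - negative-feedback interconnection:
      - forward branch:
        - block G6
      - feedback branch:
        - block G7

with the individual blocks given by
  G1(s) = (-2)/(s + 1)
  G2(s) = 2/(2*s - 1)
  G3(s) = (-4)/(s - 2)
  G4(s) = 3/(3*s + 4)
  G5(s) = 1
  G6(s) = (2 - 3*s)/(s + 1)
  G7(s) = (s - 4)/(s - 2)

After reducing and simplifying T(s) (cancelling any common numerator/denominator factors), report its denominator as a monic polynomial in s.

Reducing step by step:

Step 1: collapse the loop (G4 forward, G5 return) = 3/(3*s + 1)
Step 2: apply the feedback formula to G6, G7 = (3*s^2 - 8*s + 4)/(2*s^2 - 13*s + 10)
Step 3: combine [G4/(1-G4*G5)], [G6/(1+G6*G7)] in series = (9*s^2 - 24*s + 12)/(6*s^3 - 37*s^2 + 17*s + 10)
Step 4: reduce the parallel group G1, G2, G3, ([G4/(1-G4*G5)]*[G6/(1+G6*G7)]) = (-42*s^5 + 319*s^4 - 273*s^3 + 170*s^2 - 112*s - 16)/(12*s^6 - 92*s^5 + 127*s^4 + 92*s^3 - 155*s^2 + 4*s + 20)
That last expression is T(s), already simplified. Scaling its denominator by 1/12 (the reciprocal of the leading coefficient) yields the monic denominator.

Answer: s^6 - 23*s^5/3 + 127*s^4/12 + 23*s^3/3 - 155*s^2/12 + s/3 + 5/3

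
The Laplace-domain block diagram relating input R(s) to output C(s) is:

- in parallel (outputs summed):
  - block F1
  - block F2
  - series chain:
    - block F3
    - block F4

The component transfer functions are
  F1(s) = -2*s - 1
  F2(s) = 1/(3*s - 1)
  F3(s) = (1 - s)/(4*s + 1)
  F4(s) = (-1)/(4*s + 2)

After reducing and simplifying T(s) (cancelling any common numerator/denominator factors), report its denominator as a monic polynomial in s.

Reducing step by step:

(1) cascade F3, F4: (s - 1)/(16*s^2 + 12*s + 2)
(2) reduce the parallel group F1, F2, (F3*F4): (-96*s^4 - 88*s^3 + 11*s^2 + 18*s + 5)/(48*s^3 + 20*s^2 - 6*s - 2)
No further cancellation is possible in the step-2 result, so that is T(s). Its denominator becomes monic after dividing by the leading coefficient 48.

Answer: s^3 + 5*s^2/12 - s/8 - 1/24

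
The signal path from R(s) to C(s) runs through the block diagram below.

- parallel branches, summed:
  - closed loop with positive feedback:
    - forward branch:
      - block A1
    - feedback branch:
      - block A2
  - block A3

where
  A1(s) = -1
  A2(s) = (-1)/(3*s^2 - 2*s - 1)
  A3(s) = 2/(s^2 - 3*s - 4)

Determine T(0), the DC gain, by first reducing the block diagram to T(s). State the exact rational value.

Step 1 - collapse the loop (A1 forward, A2 return), giving (-3*s^2 + 2*s + 1)/(3*s^2 - 2*s - 2)
Step 2 - combine [A1/(1-A1*A2)], A3 in parallel, giving (-3*s^4 + 11*s^3 + 13*s^2 - 15*s - 8)/(3*s^4 - 11*s^3 - 8*s^2 + 14*s + 8)
That last expression is T(s); at s = 0 only the constant terms survive, so T(0) = -8/8 = -1.

Answer: -1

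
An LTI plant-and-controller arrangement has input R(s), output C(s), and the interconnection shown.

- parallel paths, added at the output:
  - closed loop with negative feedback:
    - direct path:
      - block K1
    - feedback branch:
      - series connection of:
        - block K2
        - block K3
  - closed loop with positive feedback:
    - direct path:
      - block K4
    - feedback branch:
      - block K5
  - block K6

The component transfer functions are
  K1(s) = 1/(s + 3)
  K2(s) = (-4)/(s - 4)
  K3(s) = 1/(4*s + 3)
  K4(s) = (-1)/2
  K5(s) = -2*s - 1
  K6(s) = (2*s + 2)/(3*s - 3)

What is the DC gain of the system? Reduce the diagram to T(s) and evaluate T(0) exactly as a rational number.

Step 1. combine K2, K3 in series, giving (-4)/(4*s^2 - 13*s - 12)
Step 2. feedback reduction of K1, (K2*K3), giving (4*s^2 - 13*s - 12)/(4*s^3 - s^2 - 51*s - 40)
Step 3. feedback reduction of K4, K5, giving 1/(2*s - 1)
Step 4. combine [K1/(1+K1*(K2*K3))], [K4/(1-K4*K5)], K6 in parallel, giving (16*s^5 + 40*s^4 - 343*s^3 - 353*s^2 + 124*s + 164)/(24*s^5 - 42*s^4 - 285*s^3 + 216*s^2 + 207*s - 120)
DC gain: substitute s = 0 into T(s) from step 4: T(0) = 164/(-120) = -41/30.

Therefore the answer is -41/30.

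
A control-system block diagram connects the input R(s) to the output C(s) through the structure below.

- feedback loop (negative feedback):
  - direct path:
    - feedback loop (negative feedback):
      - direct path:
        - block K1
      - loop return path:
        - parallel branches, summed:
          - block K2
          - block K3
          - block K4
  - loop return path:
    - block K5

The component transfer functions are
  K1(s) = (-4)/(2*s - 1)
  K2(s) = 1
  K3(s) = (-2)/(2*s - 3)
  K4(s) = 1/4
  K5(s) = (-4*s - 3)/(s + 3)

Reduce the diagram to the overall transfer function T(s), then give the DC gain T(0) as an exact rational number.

[1] add K2, K3, K4 (parallel): (10*s - 23)/(8*s - 12)
[2] reduce the feedback loop with forward K1 and return (K2+K3+K4): (6 - 4*s)/(2*s^2 - 9*s + 13)
[3] reduce the feedback loop with forward [K1/(1+K1*(K2+K3+K4))] and return K5: (-4*s^2 - 6*s + 18)/(2*s^3 + 13*s^2 - 26*s + 21)
Evaluating the step-3 result (the overall T(s)) at s = 0 gives T(0) = 18/21 = 6/7.

Hence the answer: 6/7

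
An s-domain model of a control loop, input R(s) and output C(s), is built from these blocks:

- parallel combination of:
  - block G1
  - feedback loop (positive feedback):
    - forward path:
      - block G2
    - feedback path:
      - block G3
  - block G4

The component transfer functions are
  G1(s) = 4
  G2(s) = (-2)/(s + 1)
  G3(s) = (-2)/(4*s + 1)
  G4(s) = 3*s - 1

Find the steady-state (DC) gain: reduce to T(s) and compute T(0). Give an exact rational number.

Reducing step by step:

Step 1 - reduce the feedback loop with forward G2 and return G3, giving (-8*s - 2)/(4*s^2 + 5*s - 3)
Step 2 - sum the parallel branches G1, [G2/(1-G2*G3)], G4, giving (12*s^3 + 27*s^2 - 2*s - 11)/(4*s^2 + 5*s - 3)
Evaluating the step-2 result (the overall T(s)) at s = 0 gives T(0) = -11/(-3) = 11/3.

Answer: 11/3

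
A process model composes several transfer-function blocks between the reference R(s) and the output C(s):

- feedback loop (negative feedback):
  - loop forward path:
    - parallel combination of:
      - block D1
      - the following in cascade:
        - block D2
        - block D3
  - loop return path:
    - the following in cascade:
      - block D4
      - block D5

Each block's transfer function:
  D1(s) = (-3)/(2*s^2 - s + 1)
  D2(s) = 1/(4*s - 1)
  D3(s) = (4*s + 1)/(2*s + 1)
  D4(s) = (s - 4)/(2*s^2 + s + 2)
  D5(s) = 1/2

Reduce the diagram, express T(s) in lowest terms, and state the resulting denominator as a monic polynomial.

Answer: s^6 + s^5/4 + 5*s^4/4 - 27*s^3/32 + 119*s^2/64 + 13*s/32 - 5/16

Working:
1. series reduction of D2, D3, giving (4*s + 1)/(8*s^2 + 2*s - 1)
2. sum the parallel branches D1, (D2*D3), giving (8*s^3 - 26*s^2 - 3*s + 4)/(16*s^4 - 4*s^3 + 4*s^2 + 3*s - 1)
3. cascade D4, D5, giving (s - 4)/(4*s^2 + 2*s + 4)
4. collapse the loop ((D1+(D2*D3)) forward, (D4*D5) return), giving (32*s^5 - 88*s^4 - 32*s^3 - 94*s^2 - 4*s + 16)/(64*s^6 + 16*s^5 + 80*s^4 - 54*s^3 + 119*s^2 + 26*s - 20)
No further cancellation is possible in the step-4 result, so that is T(s). Its denominator becomes monic after dividing by the leading coefficient 64.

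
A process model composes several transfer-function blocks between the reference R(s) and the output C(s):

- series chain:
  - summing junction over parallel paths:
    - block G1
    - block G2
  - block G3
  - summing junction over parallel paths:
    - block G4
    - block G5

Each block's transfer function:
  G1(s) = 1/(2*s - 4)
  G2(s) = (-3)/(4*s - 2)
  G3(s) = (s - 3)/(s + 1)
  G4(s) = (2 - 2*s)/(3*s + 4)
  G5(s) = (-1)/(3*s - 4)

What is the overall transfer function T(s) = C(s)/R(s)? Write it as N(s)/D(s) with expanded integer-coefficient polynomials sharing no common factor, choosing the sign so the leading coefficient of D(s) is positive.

First reduce the diagram to T(s).

1. sum the parallel branches G1, G2; result (5 - s)/(4*s^2 - 10*s + 4)
2. parallel reduction of G4, G5; result (-6*s^2 + 11*s - 12)/(9*s^2 - 16)
3. multiply (G1+G2), G3, (G4+G5) (series): this yields T(s), and no further normalization is needed

Answer: (6*s^4 - 59*s^3 + 190*s^2 - 261*s + 180)/(36*s^5 - 54*s^4 - 118*s^3 + 132*s^2 + 96*s - 64)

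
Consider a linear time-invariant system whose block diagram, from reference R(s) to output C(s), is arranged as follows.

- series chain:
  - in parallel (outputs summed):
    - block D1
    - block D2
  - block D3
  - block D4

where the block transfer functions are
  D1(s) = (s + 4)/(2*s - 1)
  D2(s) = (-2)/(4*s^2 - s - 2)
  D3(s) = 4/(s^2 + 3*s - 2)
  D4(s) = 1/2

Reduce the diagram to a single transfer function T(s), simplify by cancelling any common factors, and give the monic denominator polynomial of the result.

Answer: s^5 + 9*s^4/4 - 37*s^3/8 + 5*s^2/8 + 3*s/2 - 1/2

Working:
1. add D1, D2 (parallel), giving (4*s^3 + 15*s^2 - 10*s - 6)/(8*s^3 - 6*s^2 - 3*s + 2)
2. reduce the series chain (D1+D2), D3, D4, giving (8*s^3 + 30*s^2 - 20*s - 12)/(8*s^5 + 18*s^4 - 37*s^3 + 5*s^2 + 12*s - 4)
No further cancellation is possible in the step-2 result, so that is T(s). Its denominator becomes monic after dividing by the leading coefficient 8.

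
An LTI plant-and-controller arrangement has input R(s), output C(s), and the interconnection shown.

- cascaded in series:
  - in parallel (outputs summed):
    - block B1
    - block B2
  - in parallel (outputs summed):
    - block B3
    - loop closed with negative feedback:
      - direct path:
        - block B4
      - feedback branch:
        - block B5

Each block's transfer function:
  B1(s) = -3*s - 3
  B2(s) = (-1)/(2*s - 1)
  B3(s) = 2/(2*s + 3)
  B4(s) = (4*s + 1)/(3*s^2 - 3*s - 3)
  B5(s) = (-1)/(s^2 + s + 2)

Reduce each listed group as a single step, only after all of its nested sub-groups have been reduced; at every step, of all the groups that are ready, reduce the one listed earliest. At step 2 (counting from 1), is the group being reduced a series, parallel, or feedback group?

(1) combine B1, B2 in parallel
(2) feedback reduction of B4, B5
(3) parallel reduction of B3, [B4/(1+B4*B5)]
(4) series reduction of (B1+B2), (B3+[B4/(1+B4*B5)])
The group at step 2 is a feedback group.

Answer: feedback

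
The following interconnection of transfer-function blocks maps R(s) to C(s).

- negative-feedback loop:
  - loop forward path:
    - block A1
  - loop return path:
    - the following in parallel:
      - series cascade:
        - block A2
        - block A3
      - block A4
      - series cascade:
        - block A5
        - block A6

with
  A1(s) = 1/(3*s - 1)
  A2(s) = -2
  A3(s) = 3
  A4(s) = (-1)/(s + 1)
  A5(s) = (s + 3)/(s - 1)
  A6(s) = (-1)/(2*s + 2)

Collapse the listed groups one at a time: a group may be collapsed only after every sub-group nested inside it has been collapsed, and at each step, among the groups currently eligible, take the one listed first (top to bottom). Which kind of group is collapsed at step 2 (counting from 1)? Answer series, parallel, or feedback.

[1] series reduction of A2, A3
[2] combine A5, A6 in series
[3] add (A2*A3), A4, (A5*A6) (parallel)
[4] collapse the loop (A1 forward, ((A2*A3)+A4+(A5*A6)) return)
So the answer for step 2 is series.

Therefore the answer is series.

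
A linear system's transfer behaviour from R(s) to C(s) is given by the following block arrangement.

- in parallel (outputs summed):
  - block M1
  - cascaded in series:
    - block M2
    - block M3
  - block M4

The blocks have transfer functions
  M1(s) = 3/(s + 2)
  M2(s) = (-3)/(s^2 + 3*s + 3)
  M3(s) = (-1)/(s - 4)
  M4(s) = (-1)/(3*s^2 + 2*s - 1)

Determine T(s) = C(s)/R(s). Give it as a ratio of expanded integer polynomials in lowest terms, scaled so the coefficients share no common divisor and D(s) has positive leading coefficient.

1. multiply M2, M3 (series) gives 3/(s^3 - s^2 - 9*s - 12)
2. parallel reduction of M1, (M2*M3), M4: this yields T(s), and no further normalization is needed

Therefore the answer is (9*s^5 - 4*s^4 - 82*s^3 - 124*s^2 - 6*s + 54)/(3*s^6 + 5*s^5 - 32*s^4 - 113*s^3 - 121*s^2 - 18*s + 24).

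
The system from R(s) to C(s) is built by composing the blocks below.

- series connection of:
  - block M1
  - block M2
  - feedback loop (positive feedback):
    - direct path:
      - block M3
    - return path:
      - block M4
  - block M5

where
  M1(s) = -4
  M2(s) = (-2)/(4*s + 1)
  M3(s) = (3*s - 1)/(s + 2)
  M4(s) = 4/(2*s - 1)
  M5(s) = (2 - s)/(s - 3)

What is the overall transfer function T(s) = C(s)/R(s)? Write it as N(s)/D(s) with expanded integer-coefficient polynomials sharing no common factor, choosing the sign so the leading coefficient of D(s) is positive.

Answer: (-48*s^3 + 136*s^2 - 88*s + 16)/(8*s^4 - 58*s^3 + 101*s^2 + 5*s - 6)

Working:
Step 1: close the feedback loop around M3, M4 gives (6*s^2 - 5*s + 1)/(2*s^2 - 9*s + 2)
Step 2: series reduction of M1, M2, [M3/(1-M3*M4)], M5; the result is T(s) itself (integer coefficients, no common factor, positive leading denominator coefficient)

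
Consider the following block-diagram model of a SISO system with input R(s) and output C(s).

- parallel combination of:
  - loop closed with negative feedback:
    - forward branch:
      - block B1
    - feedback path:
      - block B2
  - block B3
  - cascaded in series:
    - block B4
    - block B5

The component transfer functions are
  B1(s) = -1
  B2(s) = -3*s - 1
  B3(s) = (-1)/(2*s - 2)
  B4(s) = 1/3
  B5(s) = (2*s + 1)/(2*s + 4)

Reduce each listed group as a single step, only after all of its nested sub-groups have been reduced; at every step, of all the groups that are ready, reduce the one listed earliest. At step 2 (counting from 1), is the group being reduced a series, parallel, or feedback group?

Step 1 - apply the feedback formula to B1, B2
Step 2 - cascade B4, B5
Step 3 - combine [B1/(1+B1*B2)], B3, (B4*B5) in parallel
So the answer for step 2 is series.

Final answer: series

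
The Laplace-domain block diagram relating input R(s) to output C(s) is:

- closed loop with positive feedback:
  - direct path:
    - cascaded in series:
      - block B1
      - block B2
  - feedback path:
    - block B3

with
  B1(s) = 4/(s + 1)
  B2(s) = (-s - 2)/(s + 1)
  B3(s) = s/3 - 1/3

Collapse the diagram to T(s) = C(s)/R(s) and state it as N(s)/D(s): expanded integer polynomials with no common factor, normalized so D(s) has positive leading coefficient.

Step 1: multiply B1, B2 (series); result (-4*s - 8)/(s^2 + 2*s + 1)
Step 2: reduce the feedback loop with forward (B1*B2) and return B3; the result is T(s) itself (integer coefficients, no common factor, positive leading denominator coefficient)

Therefore the answer is (-12*s - 24)/(7*s^2 + 10*s - 5).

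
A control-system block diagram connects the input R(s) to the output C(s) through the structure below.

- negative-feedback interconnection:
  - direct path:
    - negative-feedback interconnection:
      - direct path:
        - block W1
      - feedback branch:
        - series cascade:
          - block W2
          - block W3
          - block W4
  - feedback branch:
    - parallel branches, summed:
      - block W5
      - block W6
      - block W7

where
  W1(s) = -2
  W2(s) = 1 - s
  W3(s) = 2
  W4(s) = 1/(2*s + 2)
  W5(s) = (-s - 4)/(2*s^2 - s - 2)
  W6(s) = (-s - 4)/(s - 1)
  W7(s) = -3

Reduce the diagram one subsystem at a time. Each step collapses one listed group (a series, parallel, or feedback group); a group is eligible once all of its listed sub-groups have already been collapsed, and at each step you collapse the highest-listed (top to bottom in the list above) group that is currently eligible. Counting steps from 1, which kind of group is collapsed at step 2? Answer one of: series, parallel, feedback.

The answer is feedback.

Reasoning:
Step 1. reduce the series chain W2, W3, W4
Step 2. apply the feedback formula to W1, (W2*W3*W4)
Step 3. parallel reduction of W5, W6, W7
Step 4. feedback reduction of [W1/(1+W1*(W2*W3*W4))], (W5+W6+W7)
The group at step 2 is a feedback group.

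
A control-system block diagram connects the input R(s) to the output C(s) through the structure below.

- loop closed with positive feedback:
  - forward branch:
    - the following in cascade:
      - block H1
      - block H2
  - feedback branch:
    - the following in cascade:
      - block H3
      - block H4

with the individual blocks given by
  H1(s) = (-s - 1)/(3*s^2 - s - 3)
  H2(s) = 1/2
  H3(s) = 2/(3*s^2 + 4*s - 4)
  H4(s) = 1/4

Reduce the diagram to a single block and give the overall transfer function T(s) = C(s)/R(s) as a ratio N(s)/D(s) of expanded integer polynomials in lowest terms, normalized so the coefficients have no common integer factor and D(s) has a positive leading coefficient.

The answer is (-6*s^3 - 14*s^2 + 8)/(36*s^4 + 36*s^3 - 100*s^2 - 31*s + 49).

Reasoning:
[1] cascade H1, H2 gives (-s - 1)/(6*s^2 - 2*s - 6)
[2] combine H3, H4 in series gives 1/(6*s^2 + 8*s - 8)
[3] reduce the feedback loop with forward (H1*H2) and return (H3*H4), which is the overall transfer function T(s) = C(s)/R(s) in lowest terms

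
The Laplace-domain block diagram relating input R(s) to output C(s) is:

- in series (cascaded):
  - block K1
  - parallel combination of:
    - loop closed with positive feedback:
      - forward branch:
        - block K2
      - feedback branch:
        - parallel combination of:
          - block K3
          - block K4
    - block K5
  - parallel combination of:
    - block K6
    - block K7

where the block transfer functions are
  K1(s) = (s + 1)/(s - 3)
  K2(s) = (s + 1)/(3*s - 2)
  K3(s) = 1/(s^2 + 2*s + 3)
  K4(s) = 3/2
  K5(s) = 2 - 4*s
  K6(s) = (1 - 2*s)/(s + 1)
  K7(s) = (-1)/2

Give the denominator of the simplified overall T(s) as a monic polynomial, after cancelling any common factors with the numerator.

The answer is s^4 - 10*s^3/3 - 4*s^2/3 - 2*s/3 + 23.

Reasoning:
Step 1. parallel reduction of K3, K4; result (3*s^2 + 6*s + 11)/(2*s^2 + 4*s + 6)
Step 2. collapse the loop (K2 forward, (K3+K4) return); result (2*s^3 + 6*s^2 + 10*s + 6)/(3*s^3 - s^2 - 7*s - 23)
Step 3. parallel reduction of [K2/(1-K2*(K3+K4))], K5; result (-12*s^4 + 12*s^3 + 32*s^2 + 88*s - 40)/(3*s^3 - s^2 - 7*s - 23)
Step 4. parallel reduction of K6, K7; result (1 - 5*s)/(2*s + 2)
Step 5. combine K1, ([K2/(1-K2*(K3+K4))]+K5), (K6+K7) in series; result (30*s^5 - 36*s^4 - 74*s^3 - 204*s^2 + 144*s - 20)/(3*s^4 - 10*s^3 - 4*s^2 - 2*s + 69)
The result of step 5 is T(s) in lowest terms. Its denominator has leading coefficient 3; dividing the denominator through by 3 makes it monic.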